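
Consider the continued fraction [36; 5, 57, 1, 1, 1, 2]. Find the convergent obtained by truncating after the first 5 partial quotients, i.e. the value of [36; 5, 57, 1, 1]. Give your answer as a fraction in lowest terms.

20887/577

Use the convergent recurrence hₖ = aₖ·hₖ₋₁ + hₖ₋₂ (and likewise for the denominators kₖ):
a_0 = 36: 36/1
a_1 = 5: 181/5
a_2 = 57: 10353/286
a_3 = 1: 10534/291
a_4 = 1: 20887/577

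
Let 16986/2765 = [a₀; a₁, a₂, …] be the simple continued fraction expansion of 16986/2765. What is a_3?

55

⌊16986/2765⌋ = 6, remainder 396
⌊2765/396⌋ = 6, remainder 389
⌊396/389⌋ = 1, remainder 7
⌊389/7⌋ = 55, remainder 4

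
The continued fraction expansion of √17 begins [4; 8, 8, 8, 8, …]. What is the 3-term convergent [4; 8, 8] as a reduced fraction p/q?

268/65

Start with 8.
8 + 1/(8/1) = 8 + 1/8 = 65/8
4 + 1/(65/8) = 4 + 8/65 = 268/65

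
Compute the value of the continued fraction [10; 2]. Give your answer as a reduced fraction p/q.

21/2

a_0 = 10: 10/1
a_1 = 2: 21/2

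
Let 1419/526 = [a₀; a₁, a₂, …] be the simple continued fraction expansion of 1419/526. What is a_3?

3

Run the Euclidean algorithm, recording each quotient:
1419 = 2·526 + 367, so a_0 = 2
526 = 1·367 + 159, so a_1 = 1
367 = 2·159 + 49, so a_2 = 2
159 = 3·49 + 12, so a_3 = 3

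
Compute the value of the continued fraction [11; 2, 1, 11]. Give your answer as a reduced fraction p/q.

Start with 11.
1 + 1/(11/1) = 1 + 1/11 = 12/11
2 + 1/(12/11) = 2 + 11/12 = 35/12
11 + 1/(35/12) = 11 + 12/35 = 397/35

397/35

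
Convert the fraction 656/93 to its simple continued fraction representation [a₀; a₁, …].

⌊656/93⌋ = 7, remainder 5
⌊93/5⌋ = 18, remainder 3
⌊5/3⌋ = 1, remainder 2
⌊3/2⌋ = 1, remainder 1
⌊2/1⌋ = 2, remainder 0

[7; 18, 1, 1, 2]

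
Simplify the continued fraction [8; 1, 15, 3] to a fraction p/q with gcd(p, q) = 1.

438/49

Use the convergent recurrence hₖ = aₖ·hₖ₋₁ + hₖ₋₂ (and likewise for the denominators kₖ):
a_0 = 8: 8/1
a_1 = 1: 9/1
a_2 = 15: 143/16
a_3 = 3: 438/49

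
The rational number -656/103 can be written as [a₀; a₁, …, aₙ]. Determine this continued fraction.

[-7; 1, 1, 1, 2, 2, 5]

Run the Euclidean algorithm, recording each quotient:
⌊-656/103⌋ = -7, remainder 65
⌊103/65⌋ = 1, remainder 38
⌊65/38⌋ = 1, remainder 27
⌊38/27⌋ = 1, remainder 11
⌊27/11⌋ = 2, remainder 5
⌊11/5⌋ = 2, remainder 1
⌊5/1⌋ = 5, remainder 0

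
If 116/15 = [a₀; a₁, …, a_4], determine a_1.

⌊116/15⌋ = 7, remainder 11
⌊15/11⌋ = 1, remainder 4

1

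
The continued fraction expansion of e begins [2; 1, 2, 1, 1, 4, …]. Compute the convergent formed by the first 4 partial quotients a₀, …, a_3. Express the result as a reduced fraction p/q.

11/4

Start with 1.
2 + 1/(1/1) = 2 + 1/1 = 3/1
1 + 1/(3/1) = 1 + 1/3 = 4/3
2 + 1/(4/3) = 2 + 3/4 = 11/4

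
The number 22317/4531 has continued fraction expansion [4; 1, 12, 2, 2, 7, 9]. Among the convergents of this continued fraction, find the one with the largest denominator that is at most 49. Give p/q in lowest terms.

133/27

List convergents until the denominator exceeds the bound:
a_0 = 4: 4/1  (≤ bound)
a_1 = 1: 5/1  (≤ bound)
a_2 = 12: 64/13  (≤ bound)
a_3 = 2: 133/27  (≤ bound)
a_4 = 2: 330/67  (> 49, stop)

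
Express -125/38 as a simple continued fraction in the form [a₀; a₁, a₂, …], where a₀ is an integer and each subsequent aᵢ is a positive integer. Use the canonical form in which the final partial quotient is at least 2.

-125 ÷ 38 → quotient -4, remainder 27
38 ÷ 27 → quotient 1, remainder 11
27 ÷ 11 → quotient 2, remainder 5
11 ÷ 5 → quotient 2, remainder 1
5 ÷ 1 → quotient 5, remainder 0

[-4; 1, 2, 2, 5]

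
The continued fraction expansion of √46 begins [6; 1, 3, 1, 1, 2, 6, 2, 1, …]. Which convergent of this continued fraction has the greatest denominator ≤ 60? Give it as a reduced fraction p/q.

156/23

a_0 = 6: 6/1  (≤ bound)
a_1 = 1: 7/1  (≤ bound)
a_2 = 3: 27/4  (≤ bound)
a_3 = 1: 34/5  (≤ bound)
a_4 = 1: 61/9  (≤ bound)
a_5 = 2: 156/23  (≤ bound)
a_6 = 6: 997/147  (> 60, stop)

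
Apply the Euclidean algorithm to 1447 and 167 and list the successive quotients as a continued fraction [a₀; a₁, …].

[8; 1, 1, 1, 55]

1447 ÷ 167 → quotient 8, remainder 111
167 ÷ 111 → quotient 1, remainder 56
111 ÷ 56 → quotient 1, remainder 55
56 ÷ 55 → quotient 1, remainder 1
55 ÷ 1 → quotient 55, remainder 0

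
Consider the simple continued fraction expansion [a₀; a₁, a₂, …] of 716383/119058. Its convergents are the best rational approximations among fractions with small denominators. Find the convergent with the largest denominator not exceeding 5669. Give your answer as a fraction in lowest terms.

33443/5558

a_0 = 6: 6/1  (≤ bound)
a_1 = 58: 349/58  (≤ bound)
a_2 = 1: 355/59  (≤ bound)
a_3 = 1: 704/117  (≤ bound)
a_4 = 47: 33443/5558  (≤ bound)
a_5 = 1: 34147/5675  (> 5669, stop)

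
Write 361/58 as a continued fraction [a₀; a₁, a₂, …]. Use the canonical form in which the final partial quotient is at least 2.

361 = 6·58 + 13, so a_0 = 6
58 = 4·13 + 6, so a_1 = 4
13 = 2·6 + 1, so a_2 = 2
6 = 6·1 + 0, so a_3 = 6

[6; 4, 2, 6]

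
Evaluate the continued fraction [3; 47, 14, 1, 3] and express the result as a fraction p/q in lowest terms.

a_0 = 3: 3/1
a_1 = 47: 142/47
a_2 = 14: 1991/659
a_3 = 1: 2133/706
a_4 = 3: 8390/2777

8390/2777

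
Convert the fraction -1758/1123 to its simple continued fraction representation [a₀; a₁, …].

[-2; 2, 3, 3, 7, 1, 5]

Run the Euclidean algorithm, recording each quotient:
-1758 = -2·1123 + 488, so a_0 = -2
1123 = 2·488 + 147, so a_1 = 2
488 = 3·147 + 47, so a_2 = 3
147 = 3·47 + 6, so a_3 = 3
47 = 7·6 + 5, so a_4 = 7
6 = 1·5 + 1, so a_5 = 1
5 = 5·1 + 0, so a_6 = 5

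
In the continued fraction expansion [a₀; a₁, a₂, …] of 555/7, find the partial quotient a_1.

3

555 = 79·7 + 2, so a_0 = 79
7 = 3·2 + 1, so a_1 = 3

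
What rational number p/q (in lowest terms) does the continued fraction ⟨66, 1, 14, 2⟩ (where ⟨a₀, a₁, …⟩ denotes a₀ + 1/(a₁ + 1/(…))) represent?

2075/31

Starting at the tail and folding back:
Start with 2.
14 + 1/(2/1) = 14 + 1/2 = 29/2
1 + 1/(29/2) = 1 + 2/29 = 31/29
66 + 1/(31/29) = 66 + 29/31 = 2075/31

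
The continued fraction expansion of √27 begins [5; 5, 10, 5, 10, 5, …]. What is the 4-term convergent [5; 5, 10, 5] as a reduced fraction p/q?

Use the convergent recurrence hₖ = aₖ·hₖ₋₁ + hₖ₋₂ (and likewise for the denominators kₖ):
a_0 = 5: 5/1
a_1 = 5: 26/5
a_2 = 10: 265/51
a_3 = 5: 1351/260

1351/260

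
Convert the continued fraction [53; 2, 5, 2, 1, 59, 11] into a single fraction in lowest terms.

Start with 11.
59 + 1/(11/1) = 59 + 1/11 = 650/11
1 + 1/(650/11) = 1 + 11/650 = 661/650
2 + 1/(661/650) = 2 + 650/661 = 1972/661
5 + 1/(1972/661) = 5 + 661/1972 = 10521/1972
2 + 1/(10521/1972) = 2 + 1972/10521 = 23014/10521
53 + 1/(23014/10521) = 53 + 10521/23014 = 1230263/23014

1230263/23014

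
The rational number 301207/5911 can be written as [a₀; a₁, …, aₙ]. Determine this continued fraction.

⌊301207/5911⌋ = 50, remainder 5657
⌊5911/5657⌋ = 1, remainder 254
⌊5657/254⌋ = 22, remainder 69
⌊254/69⌋ = 3, remainder 47
⌊69/47⌋ = 1, remainder 22
⌊47/22⌋ = 2, remainder 3
⌊22/3⌋ = 7, remainder 1
⌊3/1⌋ = 3, remainder 0

[50; 1, 22, 3, 1, 2, 7, 3]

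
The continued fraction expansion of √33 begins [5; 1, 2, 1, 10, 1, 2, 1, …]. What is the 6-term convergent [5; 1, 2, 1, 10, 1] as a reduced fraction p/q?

Start with 1.
10 + 1/(1/1) = 10 + 1/1 = 11/1
1 + 1/(11/1) = 1 + 1/11 = 12/11
2 + 1/(12/11) = 2 + 11/12 = 35/12
1 + 1/(35/12) = 1 + 12/35 = 47/35
5 + 1/(47/35) = 5 + 35/47 = 270/47

270/47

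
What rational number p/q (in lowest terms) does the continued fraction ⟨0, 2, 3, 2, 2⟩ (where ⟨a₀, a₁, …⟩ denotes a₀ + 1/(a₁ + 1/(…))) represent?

Start with 2.
2 + 1/(2/1) = 2 + 1/2 = 5/2
3 + 1/(5/2) = 3 + 2/5 = 17/5
2 + 1/(17/5) = 2 + 5/17 = 39/17
0 + 1/(39/17) = 0 + 17/39 = 17/39

17/39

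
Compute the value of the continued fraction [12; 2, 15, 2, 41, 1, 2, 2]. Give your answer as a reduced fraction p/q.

Start with 2.
2 + 1/(2/1) = 2 + 1/2 = 5/2
1 + 1/(5/2) = 1 + 2/5 = 7/5
41 + 1/(7/5) = 41 + 5/7 = 292/7
2 + 1/(292/7) = 2 + 7/292 = 591/292
15 + 1/(591/292) = 15 + 292/591 = 9157/591
2 + 1/(9157/591) = 2 + 591/9157 = 18905/9157
12 + 1/(18905/9157) = 12 + 9157/18905 = 236017/18905

236017/18905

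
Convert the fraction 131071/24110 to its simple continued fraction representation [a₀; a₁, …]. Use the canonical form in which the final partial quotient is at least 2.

Repeatedly divide and take the remainder:
131071 = 5·24110 + 10521, so a_0 = 5
24110 = 2·10521 + 3068, so a_1 = 2
10521 = 3·3068 + 1317, so a_2 = 3
3068 = 2·1317 + 434, so a_3 = 2
1317 = 3·434 + 15, so a_4 = 3
434 = 28·15 + 14, so a_5 = 28
15 = 1·14 + 1, so a_6 = 1
14 = 14·1 + 0, so a_7 = 14

[5; 2, 3, 2, 3, 28, 1, 14]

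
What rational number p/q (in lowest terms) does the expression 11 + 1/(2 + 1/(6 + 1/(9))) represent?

Use the convergent recurrence hₖ = aₖ·hₖ₋₁ + hₖ₋₂ (and likewise for the denominators kₖ):
a_0 = 11: 11/1
a_1 = 2: 23/2
a_2 = 6: 149/13
a_3 = 9: 1364/119

1364/119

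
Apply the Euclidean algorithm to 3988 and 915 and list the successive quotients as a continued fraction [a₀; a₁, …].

3988 = 4·915 + 328, so a_0 = 4
915 = 2·328 + 259, so a_1 = 2
328 = 1·259 + 69, so a_2 = 1
259 = 3·69 + 52, so a_3 = 3
69 = 1·52 + 17, so a_4 = 1
52 = 3·17 + 1, so a_5 = 3
17 = 17·1 + 0, so a_6 = 17

[4; 2, 1, 3, 1, 3, 17]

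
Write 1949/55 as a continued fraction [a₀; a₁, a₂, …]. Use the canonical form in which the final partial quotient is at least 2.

[35; 2, 3, 2, 3]

Apply division with remainder until the remainder is 0:
⌊1949/55⌋ = 35, remainder 24
⌊55/24⌋ = 2, remainder 7
⌊24/7⌋ = 3, remainder 3
⌊7/3⌋ = 2, remainder 1
⌊3/1⌋ = 3, remainder 0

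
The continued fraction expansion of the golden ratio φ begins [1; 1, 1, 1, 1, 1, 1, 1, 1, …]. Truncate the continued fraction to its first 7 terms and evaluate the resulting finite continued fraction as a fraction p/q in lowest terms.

a_0 = 1: 1/1
a_1 = 1: 2/1
a_2 = 1: 3/2
a_3 = 1: 5/3
a_4 = 1: 8/5
a_5 = 1: 13/8
a_6 = 1: 21/13

21/13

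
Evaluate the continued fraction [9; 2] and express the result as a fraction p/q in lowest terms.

19/2

Start with 2.
9 + 1/(2/1) = 9 + 1/2 = 19/2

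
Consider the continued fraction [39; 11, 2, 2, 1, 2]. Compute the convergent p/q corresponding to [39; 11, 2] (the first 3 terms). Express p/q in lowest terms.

899/23

a_0 = 39: 39/1
a_1 = 11: 430/11
a_2 = 2: 899/23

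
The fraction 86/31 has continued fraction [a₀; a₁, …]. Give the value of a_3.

2

86 ÷ 31 → quotient 2, remainder 24
31 ÷ 24 → quotient 1, remainder 7
24 ÷ 7 → quotient 3, remainder 3
7 ÷ 3 → quotient 2, remainder 1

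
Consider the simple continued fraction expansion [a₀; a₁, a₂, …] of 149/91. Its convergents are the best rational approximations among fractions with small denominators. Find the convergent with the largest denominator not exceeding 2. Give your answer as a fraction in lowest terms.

List convergents until the denominator exceeds the bound:
a_0 = 1: 1/1  (≤ bound)
a_1 = 1: 2/1  (≤ bound)
a_2 = 1: 3/2  (≤ bound)
a_3 = 1: 5/3  (> 2, stop)

3/2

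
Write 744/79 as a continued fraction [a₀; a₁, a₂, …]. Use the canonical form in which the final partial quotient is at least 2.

Run the Euclidean algorithm, recording each quotient:
⌊744/79⌋ = 9, remainder 33
⌊79/33⌋ = 2, remainder 13
⌊33/13⌋ = 2, remainder 7
⌊13/7⌋ = 1, remainder 6
⌊7/6⌋ = 1, remainder 1
⌊6/1⌋ = 6, remainder 0

[9; 2, 2, 1, 1, 6]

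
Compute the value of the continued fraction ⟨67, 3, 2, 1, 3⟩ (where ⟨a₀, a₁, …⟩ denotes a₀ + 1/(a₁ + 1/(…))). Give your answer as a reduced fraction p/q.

2490/37

Work from the innermost term outward:
Start with 3.
1 + 1/(3/1) = 1 + 1/3 = 4/3
2 + 1/(4/3) = 2 + 3/4 = 11/4
3 + 1/(11/4) = 3 + 4/11 = 37/11
67 + 1/(37/11) = 67 + 11/37 = 2490/37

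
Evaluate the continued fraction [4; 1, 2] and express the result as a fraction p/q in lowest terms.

14/3

Start with 2.
1 + 1/(2/1) = 1 + 1/2 = 3/2
4 + 1/(3/2) = 4 + 2/3 = 14/3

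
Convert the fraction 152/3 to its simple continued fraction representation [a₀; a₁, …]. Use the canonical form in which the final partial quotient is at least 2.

⌊152/3⌋ = 50, remainder 2
⌊3/2⌋ = 1, remainder 1
⌊2/1⌋ = 2, remainder 0

[50; 1, 2]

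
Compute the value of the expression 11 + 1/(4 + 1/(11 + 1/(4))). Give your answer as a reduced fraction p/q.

2069/184

Work from the innermost term outward:
Start with 4.
11 + 1/(4/1) = 11 + 1/4 = 45/4
4 + 1/(45/4) = 4 + 4/45 = 184/45
11 + 1/(184/45) = 11 + 45/184 = 2069/184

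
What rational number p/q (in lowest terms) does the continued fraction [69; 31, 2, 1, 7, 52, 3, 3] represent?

26095646/378023

a_0 = 69: 69/1
a_1 = 31: 2140/31
a_2 = 2: 4349/63
a_3 = 1: 6489/94
a_4 = 7: 49772/721
a_5 = 52: 2594633/37586
a_6 = 3: 7833671/113479
a_7 = 3: 26095646/378023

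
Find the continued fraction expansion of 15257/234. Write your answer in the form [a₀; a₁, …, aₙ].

[65; 4, 1, 46]

15257 ÷ 234 → quotient 65, remainder 47
234 ÷ 47 → quotient 4, remainder 46
47 ÷ 46 → quotient 1, remainder 1
46 ÷ 1 → quotient 46, remainder 0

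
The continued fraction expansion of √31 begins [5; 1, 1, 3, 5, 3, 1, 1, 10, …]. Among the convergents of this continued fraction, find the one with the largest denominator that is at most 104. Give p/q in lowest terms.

a_0 = 5: 5/1  (≤ bound)
a_1 = 1: 6/1  (≤ bound)
a_2 = 1: 11/2  (≤ bound)
a_3 = 3: 39/7  (≤ bound)
a_4 = 5: 206/37  (≤ bound)
a_5 = 3: 657/118  (> 104, stop)

206/37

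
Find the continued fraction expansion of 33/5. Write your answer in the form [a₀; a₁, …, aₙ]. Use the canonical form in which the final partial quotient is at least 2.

33 = 6·5 + 3, so a_0 = 6
5 = 1·3 + 2, so a_1 = 1
3 = 1·2 + 1, so a_2 = 1
2 = 2·1 + 0, so a_3 = 2

[6; 1, 1, 2]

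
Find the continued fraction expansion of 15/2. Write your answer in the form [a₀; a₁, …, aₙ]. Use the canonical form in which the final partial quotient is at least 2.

[7; 2]

⌊15/2⌋ = 7, remainder 1
⌊2/1⌋ = 2, remainder 0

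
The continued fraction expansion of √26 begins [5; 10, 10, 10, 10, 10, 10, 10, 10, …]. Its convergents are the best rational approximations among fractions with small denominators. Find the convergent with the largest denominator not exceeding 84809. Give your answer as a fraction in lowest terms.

a_0 = 5: 5/1  (≤ bound)
a_1 = 10: 51/10  (≤ bound)
a_2 = 10: 515/101  (≤ bound)
a_3 = 10: 5201/1020  (≤ bound)
a_4 = 10: 52525/10301  (≤ bound)
a_5 = 10: 530451/104030  (> 84809, stop)

52525/10301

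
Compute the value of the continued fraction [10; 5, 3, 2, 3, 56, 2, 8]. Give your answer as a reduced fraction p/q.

Build up convergents one term at a time:
a_0 = 10: 10/1
a_1 = 5: 51/5
a_2 = 3: 163/16
a_3 = 2: 377/37
a_4 = 3: 1294/127
a_5 = 56: 72841/7149
a_6 = 2: 146976/14425
a_7 = 8: 1248649/122549

1248649/122549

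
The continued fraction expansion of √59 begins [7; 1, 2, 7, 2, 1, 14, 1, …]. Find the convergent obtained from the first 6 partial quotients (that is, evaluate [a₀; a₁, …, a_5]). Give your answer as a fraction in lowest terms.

530/69

a_0 = 7: 7/1
a_1 = 1: 8/1
a_2 = 2: 23/3
a_3 = 7: 169/22
a_4 = 2: 361/47
a_5 = 1: 530/69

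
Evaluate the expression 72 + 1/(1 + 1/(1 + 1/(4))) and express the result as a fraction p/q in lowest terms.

Collapse the nested fraction from the inside out:
Start with 4.
1 + 1/(4/1) = 1 + 1/4 = 5/4
1 + 1/(5/4) = 1 + 4/5 = 9/5
72 + 1/(9/5) = 72 + 5/9 = 653/9

653/9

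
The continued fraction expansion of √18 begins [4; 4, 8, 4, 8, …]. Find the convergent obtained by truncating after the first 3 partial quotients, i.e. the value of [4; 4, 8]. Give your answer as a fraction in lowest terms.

Build up convergents one term at a time:
a_0 = 4: 4/1
a_1 = 4: 17/4
a_2 = 8: 140/33

140/33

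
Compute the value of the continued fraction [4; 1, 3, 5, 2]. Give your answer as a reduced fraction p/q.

219/46

Start with 2.
5 + 1/(2/1) = 5 + 1/2 = 11/2
3 + 1/(11/2) = 3 + 2/11 = 35/11
1 + 1/(35/11) = 1 + 11/35 = 46/35
4 + 1/(46/35) = 4 + 35/46 = 219/46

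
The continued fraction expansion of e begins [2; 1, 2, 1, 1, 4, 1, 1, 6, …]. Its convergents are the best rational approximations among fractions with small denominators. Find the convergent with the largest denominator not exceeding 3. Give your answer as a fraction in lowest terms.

8/3

a_0 = 2: 2/1  (≤ bound)
a_1 = 1: 3/1  (≤ bound)
a_2 = 2: 8/3  (≤ bound)
a_3 = 1: 11/4  (> 3, stop)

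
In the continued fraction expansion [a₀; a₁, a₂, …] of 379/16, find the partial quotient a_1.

Run the Euclidean algorithm, recording each quotient:
⌊379/16⌋ = 23, remainder 11
⌊16/11⌋ = 1, remainder 5

1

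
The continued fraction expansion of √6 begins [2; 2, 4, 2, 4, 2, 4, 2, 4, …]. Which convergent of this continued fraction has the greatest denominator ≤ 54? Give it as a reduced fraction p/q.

49/20

List convergents until the denominator exceeds the bound:
a_0 = 2: 2/1  (≤ bound)
a_1 = 2: 5/2  (≤ bound)
a_2 = 4: 22/9  (≤ bound)
a_3 = 2: 49/20  (≤ bound)
a_4 = 4: 218/89  (> 54, stop)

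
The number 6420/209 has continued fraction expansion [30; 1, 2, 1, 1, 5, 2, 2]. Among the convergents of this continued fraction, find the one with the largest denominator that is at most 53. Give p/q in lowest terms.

1198/39

a_0 = 30: 30/1  (≤ bound)
a_1 = 1: 31/1  (≤ bound)
a_2 = 2: 92/3  (≤ bound)
a_3 = 1: 123/4  (≤ bound)
a_4 = 1: 215/7  (≤ bound)
a_5 = 5: 1198/39  (≤ bound)
a_6 = 2: 2611/85  (> 53, stop)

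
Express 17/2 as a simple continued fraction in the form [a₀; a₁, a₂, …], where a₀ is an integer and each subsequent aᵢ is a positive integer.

[8; 2]

Run the Euclidean algorithm, recording each quotient:
17 ÷ 2 → quotient 8, remainder 1
2 ÷ 1 → quotient 2, remainder 0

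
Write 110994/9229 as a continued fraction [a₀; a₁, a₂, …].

[12; 37, 1, 1, 14, 1, 7]

110994 = 12·9229 + 246, so a_0 = 12
9229 = 37·246 + 127, so a_1 = 37
246 = 1·127 + 119, so a_2 = 1
127 = 1·119 + 8, so a_3 = 1
119 = 14·8 + 7, so a_4 = 14
8 = 1·7 + 1, so a_5 = 1
7 = 7·1 + 0, so a_6 = 7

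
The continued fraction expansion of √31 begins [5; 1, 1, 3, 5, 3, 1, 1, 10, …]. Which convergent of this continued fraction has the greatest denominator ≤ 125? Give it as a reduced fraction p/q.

a_0 = 5: 5/1  (≤ bound)
a_1 = 1: 6/1  (≤ bound)
a_2 = 1: 11/2  (≤ bound)
a_3 = 3: 39/7  (≤ bound)
a_4 = 5: 206/37  (≤ bound)
a_5 = 3: 657/118  (≤ bound)
a_6 = 1: 863/155  (> 125, stop)

657/118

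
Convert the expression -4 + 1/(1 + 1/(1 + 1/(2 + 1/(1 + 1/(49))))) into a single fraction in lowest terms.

-1193/348

Start with 49.
1 + 1/(49/1) = 1 + 1/49 = 50/49
2 + 1/(50/49) = 2 + 49/50 = 149/50
1 + 1/(149/50) = 1 + 50/149 = 199/149
1 + 1/(199/149) = 1 + 149/199 = 348/199
-4 + 1/(348/199) = -4 + 199/348 = -1193/348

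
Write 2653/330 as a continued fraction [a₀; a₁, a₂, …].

2653 ÷ 330 → quotient 8, remainder 13
330 ÷ 13 → quotient 25, remainder 5
13 ÷ 5 → quotient 2, remainder 3
5 ÷ 3 → quotient 1, remainder 2
3 ÷ 2 → quotient 1, remainder 1
2 ÷ 1 → quotient 2, remainder 0

[8; 25, 2, 1, 1, 2]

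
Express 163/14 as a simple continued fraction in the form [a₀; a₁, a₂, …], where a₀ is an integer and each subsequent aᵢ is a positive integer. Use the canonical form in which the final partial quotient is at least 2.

163 = 11·14 + 9, so a_0 = 11
14 = 1·9 + 5, so a_1 = 1
9 = 1·5 + 4, so a_2 = 1
5 = 1·4 + 1, so a_3 = 1
4 = 4·1 + 0, so a_4 = 4

[11; 1, 1, 1, 4]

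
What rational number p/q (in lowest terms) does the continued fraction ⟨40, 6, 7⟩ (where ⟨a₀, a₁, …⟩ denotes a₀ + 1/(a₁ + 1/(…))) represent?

1727/43

Start with 7.
6 + 1/(7/1) = 6 + 1/7 = 43/7
40 + 1/(43/7) = 40 + 7/43 = 1727/43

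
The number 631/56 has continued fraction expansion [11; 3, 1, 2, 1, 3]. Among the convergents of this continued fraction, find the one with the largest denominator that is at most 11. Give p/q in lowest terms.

124/11

a_0 = 11: 11/1  (≤ bound)
a_1 = 3: 34/3  (≤ bound)
a_2 = 1: 45/4  (≤ bound)
a_3 = 2: 124/11  (≤ bound)
a_4 = 1: 169/15  (> 11, stop)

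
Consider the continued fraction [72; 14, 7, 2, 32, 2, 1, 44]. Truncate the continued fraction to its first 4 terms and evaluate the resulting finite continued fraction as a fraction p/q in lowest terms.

a_0 = 72: 72/1
a_1 = 14: 1009/14
a_2 = 7: 7135/99
a_3 = 2: 15279/212

15279/212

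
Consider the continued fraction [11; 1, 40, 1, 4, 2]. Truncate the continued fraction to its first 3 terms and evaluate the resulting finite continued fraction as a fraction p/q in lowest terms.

491/41

a_0 = 11: 11/1
a_1 = 1: 12/1
a_2 = 40: 491/41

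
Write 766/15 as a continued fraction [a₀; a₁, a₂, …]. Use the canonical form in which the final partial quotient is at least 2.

766 ÷ 15 → quotient 51, remainder 1
15 ÷ 1 → quotient 15, remainder 0

[51; 15]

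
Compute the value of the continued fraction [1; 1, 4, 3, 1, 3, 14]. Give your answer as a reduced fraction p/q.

Starting at the tail and folding back:
Start with 14.
3 + 1/(14/1) = 3 + 1/14 = 43/14
1 + 1/(43/14) = 1 + 14/43 = 57/43
3 + 1/(57/43) = 3 + 43/57 = 214/57
4 + 1/(214/57) = 4 + 57/214 = 913/214
1 + 1/(913/214) = 1 + 214/913 = 1127/913
1 + 1/(1127/913) = 1 + 913/1127 = 2040/1127

2040/1127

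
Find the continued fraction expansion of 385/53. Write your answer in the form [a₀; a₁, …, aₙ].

Run the Euclidean algorithm, recording each quotient:
⌊385/53⌋ = 7, remainder 14
⌊53/14⌋ = 3, remainder 11
⌊14/11⌋ = 1, remainder 3
⌊11/3⌋ = 3, remainder 2
⌊3/2⌋ = 1, remainder 1
⌊2/1⌋ = 2, remainder 0

[7; 3, 1, 3, 1, 2]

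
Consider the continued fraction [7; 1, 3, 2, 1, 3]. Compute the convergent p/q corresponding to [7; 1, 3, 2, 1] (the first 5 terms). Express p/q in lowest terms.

Starting at the tail and folding back:
Start with 1.
2 + 1/(1/1) = 2 + 1/1 = 3/1
3 + 1/(3/1) = 3 + 1/3 = 10/3
1 + 1/(10/3) = 1 + 3/10 = 13/10
7 + 1/(13/10) = 7 + 10/13 = 101/13

101/13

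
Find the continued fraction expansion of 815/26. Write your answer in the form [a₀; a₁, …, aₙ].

⌊815/26⌋ = 31, remainder 9
⌊26/9⌋ = 2, remainder 8
⌊9/8⌋ = 1, remainder 1
⌊8/1⌋ = 8, remainder 0

[31; 2, 1, 8]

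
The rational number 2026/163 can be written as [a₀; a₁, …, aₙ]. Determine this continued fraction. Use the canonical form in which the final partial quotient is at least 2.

Run the Euclidean algorithm, recording each quotient:
2026 = 12·163 + 70, so a_0 = 12
163 = 2·70 + 23, so a_1 = 2
70 = 3·23 + 1, so a_2 = 3
23 = 23·1 + 0, so a_3 = 23

[12; 2, 3, 23]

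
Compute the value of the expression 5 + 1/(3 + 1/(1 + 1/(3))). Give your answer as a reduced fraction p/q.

Use the convergent recurrence hₖ = aₖ·hₖ₋₁ + hₖ₋₂ (and likewise for the denominators kₖ):
a_0 = 5: 5/1
a_1 = 3: 16/3
a_2 = 1: 21/4
a_3 = 3: 79/15

79/15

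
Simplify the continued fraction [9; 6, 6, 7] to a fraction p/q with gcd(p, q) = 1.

2428/265

Build up convergents one term at a time:
a_0 = 9: 9/1
a_1 = 6: 55/6
a_2 = 6: 339/37
a_3 = 7: 2428/265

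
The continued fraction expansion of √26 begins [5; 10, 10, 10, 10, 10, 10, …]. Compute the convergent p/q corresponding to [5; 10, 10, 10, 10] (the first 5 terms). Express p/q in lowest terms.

Compute successive convergents:
a_0 = 5: 5/1
a_1 = 10: 51/10
a_2 = 10: 515/101
a_3 = 10: 5201/1020
a_4 = 10: 52525/10301

52525/10301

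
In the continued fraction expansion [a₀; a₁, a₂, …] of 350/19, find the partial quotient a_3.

Apply division with remainder until the remainder is 0:
350 = 18·19 + 8, so a_0 = 18
19 = 2·8 + 3, so a_1 = 2
8 = 2·3 + 2, so a_2 = 2
3 = 1·2 + 1, so a_3 = 1

1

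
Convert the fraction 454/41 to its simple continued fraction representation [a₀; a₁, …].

Run the Euclidean algorithm, recording each quotient:
454 ÷ 41 → quotient 11, remainder 3
41 ÷ 3 → quotient 13, remainder 2
3 ÷ 2 → quotient 1, remainder 1
2 ÷ 1 → quotient 2, remainder 0

[11; 13, 1, 2]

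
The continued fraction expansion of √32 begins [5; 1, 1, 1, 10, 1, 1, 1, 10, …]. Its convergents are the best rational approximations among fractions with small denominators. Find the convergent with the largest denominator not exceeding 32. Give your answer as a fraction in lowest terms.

181/32

List convergents until the denominator exceeds the bound:
a_0 = 5: 5/1  (≤ bound)
a_1 = 1: 6/1  (≤ bound)
a_2 = 1: 11/2  (≤ bound)
a_3 = 1: 17/3  (≤ bound)
a_4 = 10: 181/32  (≤ bound)
a_5 = 1: 198/35  (> 32, stop)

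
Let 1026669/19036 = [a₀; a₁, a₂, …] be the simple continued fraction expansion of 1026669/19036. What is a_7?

2

⌊1026669/19036⌋ = 53, remainder 17761
⌊19036/17761⌋ = 1, remainder 1275
⌊17761/1275⌋ = 13, remainder 1186
⌊1275/1186⌋ = 1, remainder 89
⌊1186/89⌋ = 13, remainder 29
⌊89/29⌋ = 3, remainder 2
⌊29/2⌋ = 14, remainder 1
⌊2/1⌋ = 2, remainder 0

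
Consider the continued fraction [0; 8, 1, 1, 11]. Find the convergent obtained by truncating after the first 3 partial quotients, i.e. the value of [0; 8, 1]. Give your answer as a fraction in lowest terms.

Start with 1.
8 + 1/(1/1) = 8 + 1/1 = 9/1
0 + 1/(9/1) = 0 + 1/9 = 1/9

1/9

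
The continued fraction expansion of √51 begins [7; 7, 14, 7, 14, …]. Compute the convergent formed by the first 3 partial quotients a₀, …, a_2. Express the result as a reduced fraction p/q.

a_0 = 7: 7/1
a_1 = 7: 50/7
a_2 = 14: 707/99

707/99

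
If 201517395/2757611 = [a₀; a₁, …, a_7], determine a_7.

Repeatedly divide and take the remainder:
201517395 = 73·2757611 + 211792, so a_0 = 73
2757611 = 13·211792 + 4315, so a_1 = 13
211792 = 49·4315 + 357, so a_2 = 49
4315 = 12·357 + 31, so a_3 = 12
357 = 11·31 + 16, so a_4 = 11
31 = 1·16 + 15, so a_5 = 1
16 = 1·15 + 1, so a_6 = 1
15 = 15·1 + 0, so a_7 = 15

15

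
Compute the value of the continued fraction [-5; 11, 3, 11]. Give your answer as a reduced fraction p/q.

-1891/385

a_0 = -5: -5/1
a_1 = 11: -54/11
a_2 = 3: -167/34
a_3 = 11: -1891/385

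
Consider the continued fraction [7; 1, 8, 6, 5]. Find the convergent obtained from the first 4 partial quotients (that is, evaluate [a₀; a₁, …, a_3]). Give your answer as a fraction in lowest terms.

Starting at the tail and folding back:
Start with 6.
8 + 1/(6/1) = 8 + 1/6 = 49/6
1 + 1/(49/6) = 1 + 6/49 = 55/49
7 + 1/(55/49) = 7 + 49/55 = 434/55

434/55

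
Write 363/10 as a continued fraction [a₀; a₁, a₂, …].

⌊363/10⌋ = 36, remainder 3
⌊10/3⌋ = 3, remainder 1
⌊3/1⌋ = 3, remainder 0

[36; 3, 3]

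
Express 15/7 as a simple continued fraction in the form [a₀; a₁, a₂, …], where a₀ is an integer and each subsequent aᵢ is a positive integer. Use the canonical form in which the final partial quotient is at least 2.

15 = 2·7 + 1, so a_0 = 2
7 = 7·1 + 0, so a_1 = 7

[2; 7]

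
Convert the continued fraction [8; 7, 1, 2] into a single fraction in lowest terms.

187/23

Starting at the tail and folding back:
Start with 2.
1 + 1/(2/1) = 1 + 1/2 = 3/2
7 + 1/(3/2) = 7 + 2/3 = 23/3
8 + 1/(23/3) = 8 + 3/23 = 187/23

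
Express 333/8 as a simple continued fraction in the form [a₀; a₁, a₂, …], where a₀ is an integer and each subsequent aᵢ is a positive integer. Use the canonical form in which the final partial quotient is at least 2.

[41; 1, 1, 1, 2]

Run the Euclidean algorithm, recording each quotient:
333 ÷ 8 → quotient 41, remainder 5
8 ÷ 5 → quotient 1, remainder 3
5 ÷ 3 → quotient 1, remainder 2
3 ÷ 2 → quotient 1, remainder 1
2 ÷ 1 → quotient 2, remainder 0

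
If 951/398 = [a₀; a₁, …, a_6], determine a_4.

⌊951/398⌋ = 2, remainder 155
⌊398/155⌋ = 2, remainder 88
⌊155/88⌋ = 1, remainder 67
⌊88/67⌋ = 1, remainder 21
⌊67/21⌋ = 3, remainder 4

3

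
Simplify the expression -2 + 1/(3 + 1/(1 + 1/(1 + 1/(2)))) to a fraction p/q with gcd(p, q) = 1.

-31/18

a_0 = -2: -2/1
a_1 = 3: -5/3
a_2 = 1: -7/4
a_3 = 1: -12/7
a_4 = 2: -31/18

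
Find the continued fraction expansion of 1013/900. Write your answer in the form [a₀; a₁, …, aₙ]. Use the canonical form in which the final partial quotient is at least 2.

[1; 7, 1, 27, 4]

⌊1013/900⌋ = 1, remainder 113
⌊900/113⌋ = 7, remainder 109
⌊113/109⌋ = 1, remainder 4
⌊109/4⌋ = 27, remainder 1
⌊4/1⌋ = 4, remainder 0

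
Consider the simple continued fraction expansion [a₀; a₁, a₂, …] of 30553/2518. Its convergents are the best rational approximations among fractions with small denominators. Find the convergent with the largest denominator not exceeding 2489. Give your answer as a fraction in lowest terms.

List convergents until the denominator exceeds the bound:
a_0 = 12: 12/1  (≤ bound)
a_1 = 7: 85/7  (≤ bound)
a_2 = 2: 182/15  (≤ bound)
a_3 = 8: 1541/127  (≤ bound)
a_4 = 2: 3264/269  (≤ bound)
a_5 = 1: 4805/396  (≤ bound)
a_6 = 2: 12874/1061  (≤ bound)
a_7 = 2: 30553/2518  (> 2489, stop)

12874/1061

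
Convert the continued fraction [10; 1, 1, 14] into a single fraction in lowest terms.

Starting at the tail and folding back:
Start with 14.
1 + 1/(14/1) = 1 + 1/14 = 15/14
1 + 1/(15/14) = 1 + 14/15 = 29/15
10 + 1/(29/15) = 10 + 15/29 = 305/29

305/29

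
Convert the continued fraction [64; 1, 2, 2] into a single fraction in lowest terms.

453/7

Start with 2.
2 + 1/(2/1) = 2 + 1/2 = 5/2
1 + 1/(5/2) = 1 + 2/5 = 7/5
64 + 1/(7/5) = 64 + 5/7 = 453/7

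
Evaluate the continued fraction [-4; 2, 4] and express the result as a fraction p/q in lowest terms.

Build up convergents one term at a time:
a_0 = -4: -4/1
a_1 = 2: -7/2
a_2 = 4: -32/9

-32/9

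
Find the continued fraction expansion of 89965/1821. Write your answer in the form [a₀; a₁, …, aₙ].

[49; 2, 2, 9, 5, 2, 3]

Run the Euclidean algorithm, recording each quotient:
89965 ÷ 1821 → quotient 49, remainder 736
1821 ÷ 736 → quotient 2, remainder 349
736 ÷ 349 → quotient 2, remainder 38
349 ÷ 38 → quotient 9, remainder 7
38 ÷ 7 → quotient 5, remainder 3
7 ÷ 3 → quotient 2, remainder 1
3 ÷ 1 → quotient 3, remainder 0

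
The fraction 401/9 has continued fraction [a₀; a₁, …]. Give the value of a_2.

1

Run the Euclidean algorithm, recording each quotient:
401 ÷ 9 → quotient 44, remainder 5
9 ÷ 5 → quotient 1, remainder 4
5 ÷ 4 → quotient 1, remainder 1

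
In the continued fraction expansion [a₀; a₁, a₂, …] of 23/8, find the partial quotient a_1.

23 ÷ 8 → quotient 2, remainder 7
8 ÷ 7 → quotient 1, remainder 1

1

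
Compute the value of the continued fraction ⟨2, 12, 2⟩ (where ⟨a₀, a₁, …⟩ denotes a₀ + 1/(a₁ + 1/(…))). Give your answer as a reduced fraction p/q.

Compute successive convergents:
a_0 = 2: 2/1
a_1 = 12: 25/12
a_2 = 2: 52/25

52/25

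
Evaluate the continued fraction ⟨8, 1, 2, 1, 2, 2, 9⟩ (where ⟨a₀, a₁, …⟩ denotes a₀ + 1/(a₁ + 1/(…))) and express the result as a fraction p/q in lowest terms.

2139/245

Starting at the tail and folding back:
Start with 9.
2 + 1/(9/1) = 2 + 1/9 = 19/9
2 + 1/(19/9) = 2 + 9/19 = 47/19
1 + 1/(47/19) = 1 + 19/47 = 66/47
2 + 1/(66/47) = 2 + 47/66 = 179/66
1 + 1/(179/66) = 1 + 66/179 = 245/179
8 + 1/(245/179) = 8 + 179/245 = 2139/245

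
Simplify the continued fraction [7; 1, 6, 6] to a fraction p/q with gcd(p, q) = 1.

338/43

a_0 = 7: 7/1
a_1 = 1: 8/1
a_2 = 6: 55/7
a_3 = 6: 338/43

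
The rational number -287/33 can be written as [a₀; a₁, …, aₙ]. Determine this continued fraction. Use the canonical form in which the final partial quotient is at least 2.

-287 ÷ 33 → quotient -9, remainder 10
33 ÷ 10 → quotient 3, remainder 3
10 ÷ 3 → quotient 3, remainder 1
3 ÷ 1 → quotient 3, remainder 0

[-9; 3, 3, 3]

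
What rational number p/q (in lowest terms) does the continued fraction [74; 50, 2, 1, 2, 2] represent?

a_0 = 74: 74/1
a_1 = 50: 3701/50
a_2 = 2: 7476/101
a_3 = 1: 11177/151
a_4 = 2: 29830/403
a_5 = 2: 70837/957

70837/957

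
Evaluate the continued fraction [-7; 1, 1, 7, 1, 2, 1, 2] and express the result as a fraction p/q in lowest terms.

-1171/181

Compute successive convergents:
a_0 = -7: -7/1
a_1 = 1: -6/1
a_2 = 1: -13/2
a_3 = 7: -97/15
a_4 = 1: -110/17
a_5 = 2: -317/49
a_6 = 1: -427/66
a_7 = 2: -1171/181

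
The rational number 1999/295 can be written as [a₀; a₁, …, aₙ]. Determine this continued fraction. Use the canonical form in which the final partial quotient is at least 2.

[6; 1, 3, 2, 7, 1, 3]

Run the Euclidean algorithm, recording each quotient:
1999 = 6·295 + 229, so a_0 = 6
295 = 1·229 + 66, so a_1 = 1
229 = 3·66 + 31, so a_2 = 3
66 = 2·31 + 4, so a_3 = 2
31 = 7·4 + 3, so a_4 = 7
4 = 1·3 + 1, so a_5 = 1
3 = 3·1 + 0, so a_6 = 3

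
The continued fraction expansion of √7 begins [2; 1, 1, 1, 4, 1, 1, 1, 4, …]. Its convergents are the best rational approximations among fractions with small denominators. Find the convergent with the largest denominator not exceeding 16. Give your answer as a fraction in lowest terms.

37/14

a_0 = 2: 2/1  (≤ bound)
a_1 = 1: 3/1  (≤ bound)
a_2 = 1: 5/2  (≤ bound)
a_3 = 1: 8/3  (≤ bound)
a_4 = 4: 37/14  (≤ bound)
a_5 = 1: 45/17  (> 16, stop)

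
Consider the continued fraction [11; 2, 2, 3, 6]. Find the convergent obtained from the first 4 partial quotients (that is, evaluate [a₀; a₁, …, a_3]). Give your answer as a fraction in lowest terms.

Start with 3.
2 + 1/(3/1) = 2 + 1/3 = 7/3
2 + 1/(7/3) = 2 + 3/7 = 17/7
11 + 1/(17/7) = 11 + 7/17 = 194/17

194/17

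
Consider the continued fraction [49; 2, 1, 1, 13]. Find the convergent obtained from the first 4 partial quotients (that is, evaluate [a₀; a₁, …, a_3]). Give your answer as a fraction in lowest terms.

Start with 1.
1 + 1/(1/1) = 1 + 1/1 = 2/1
2 + 1/(2/1) = 2 + 1/2 = 5/2
49 + 1/(5/2) = 49 + 2/5 = 247/5

247/5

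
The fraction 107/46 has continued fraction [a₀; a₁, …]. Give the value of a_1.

3

Run the Euclidean algorithm, recording each quotient:
107 = 2·46 + 15, so a_0 = 2
46 = 3·15 + 1, so a_1 = 3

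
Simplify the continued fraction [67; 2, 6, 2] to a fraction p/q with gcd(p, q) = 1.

Starting at the tail and folding back:
Start with 2.
6 + 1/(2/1) = 6 + 1/2 = 13/2
2 + 1/(13/2) = 2 + 2/13 = 28/13
67 + 1/(28/13) = 67 + 13/28 = 1889/28

1889/28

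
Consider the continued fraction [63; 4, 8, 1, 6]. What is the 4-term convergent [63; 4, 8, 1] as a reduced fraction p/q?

2340/37

Compute successive convergents:
a_0 = 63: 63/1
a_1 = 4: 253/4
a_2 = 8: 2087/33
a_3 = 1: 2340/37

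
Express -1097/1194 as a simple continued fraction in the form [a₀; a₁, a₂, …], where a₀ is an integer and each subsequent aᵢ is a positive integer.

Apply division with remainder until the remainder is 0:
-1097 = -1·1194 + 97, so a_0 = -1
1194 = 12·97 + 30, so a_1 = 12
97 = 3·30 + 7, so a_2 = 3
30 = 4·7 + 2, so a_3 = 4
7 = 3·2 + 1, so a_4 = 3
2 = 2·1 + 0, so a_5 = 2

[-1; 12, 3, 4, 3, 2]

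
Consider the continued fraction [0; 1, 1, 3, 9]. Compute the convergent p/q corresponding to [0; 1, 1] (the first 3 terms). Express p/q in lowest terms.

Collapse the nested fraction from the inside out:
Start with 1.
1 + 1/(1/1) = 1 + 1/1 = 2/1
0 + 1/(2/1) = 0 + 1/2 = 1/2

1/2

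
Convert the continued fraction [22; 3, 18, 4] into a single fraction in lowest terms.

4979/223

Work from the innermost term outward:
Start with 4.
18 + 1/(4/1) = 18 + 1/4 = 73/4
3 + 1/(73/4) = 3 + 4/73 = 223/73
22 + 1/(223/73) = 22 + 73/223 = 4979/223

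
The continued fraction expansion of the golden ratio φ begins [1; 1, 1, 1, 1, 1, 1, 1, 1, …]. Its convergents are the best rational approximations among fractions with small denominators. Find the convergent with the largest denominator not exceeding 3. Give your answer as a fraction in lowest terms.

a_0 = 1: 1/1  (≤ bound)
a_1 = 1: 2/1  (≤ bound)
a_2 = 1: 3/2  (≤ bound)
a_3 = 1: 5/3  (≤ bound)
a_4 = 1: 8/5  (> 3, stop)

5/3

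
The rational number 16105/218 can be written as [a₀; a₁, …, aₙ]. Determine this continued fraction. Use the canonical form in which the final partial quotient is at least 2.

[73; 1, 7, 13, 2]

16105 ÷ 218 → quotient 73, remainder 191
218 ÷ 191 → quotient 1, remainder 27
191 ÷ 27 → quotient 7, remainder 2
27 ÷ 2 → quotient 13, remainder 1
2 ÷ 1 → quotient 2, remainder 0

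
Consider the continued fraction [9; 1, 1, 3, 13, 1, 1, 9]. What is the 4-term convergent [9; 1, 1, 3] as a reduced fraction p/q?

67/7

a_0 = 9: 9/1
a_1 = 1: 10/1
a_2 = 1: 19/2
a_3 = 3: 67/7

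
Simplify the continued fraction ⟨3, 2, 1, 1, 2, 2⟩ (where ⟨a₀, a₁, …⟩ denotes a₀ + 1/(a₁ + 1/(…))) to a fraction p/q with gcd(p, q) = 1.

105/31

Use the convergent recurrence hₖ = aₖ·hₖ₋₁ + hₖ₋₂ (and likewise for the denominators kₖ):
a_0 = 3: 3/1
a_1 = 2: 7/2
a_2 = 1: 10/3
a_3 = 1: 17/5
a_4 = 2: 44/13
a_5 = 2: 105/31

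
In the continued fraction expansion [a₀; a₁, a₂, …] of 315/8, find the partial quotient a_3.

2

315 ÷ 8 → quotient 39, remainder 3
8 ÷ 3 → quotient 2, remainder 2
3 ÷ 2 → quotient 1, remainder 1
2 ÷ 1 → quotient 2, remainder 0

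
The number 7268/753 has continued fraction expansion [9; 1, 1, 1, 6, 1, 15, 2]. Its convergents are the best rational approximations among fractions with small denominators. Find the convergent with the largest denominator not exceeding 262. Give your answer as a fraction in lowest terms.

222/23

a_0 = 9: 9/1  (≤ bound)
a_1 = 1: 10/1  (≤ bound)
a_2 = 1: 19/2  (≤ bound)
a_3 = 1: 29/3  (≤ bound)
a_4 = 6: 193/20  (≤ bound)
a_5 = 1: 222/23  (≤ bound)
a_6 = 15: 3523/365  (> 262, stop)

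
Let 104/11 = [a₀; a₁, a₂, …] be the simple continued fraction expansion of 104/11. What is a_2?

5

Run the Euclidean algorithm, recording each quotient:
⌊104/11⌋ = 9, remainder 5
⌊11/5⌋ = 2, remainder 1
⌊5/1⌋ = 5, remainder 0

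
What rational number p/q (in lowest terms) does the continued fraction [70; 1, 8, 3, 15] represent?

a_0 = 70: 70/1
a_1 = 1: 71/1
a_2 = 8: 638/9
a_3 = 3: 1985/28
a_4 = 15: 30413/429

30413/429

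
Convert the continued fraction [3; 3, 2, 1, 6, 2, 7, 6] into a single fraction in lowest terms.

21751/6594

Start with 6.
7 + 1/(6/1) = 7 + 1/6 = 43/6
2 + 1/(43/6) = 2 + 6/43 = 92/43
6 + 1/(92/43) = 6 + 43/92 = 595/92
1 + 1/(595/92) = 1 + 92/595 = 687/595
2 + 1/(687/595) = 2 + 595/687 = 1969/687
3 + 1/(1969/687) = 3 + 687/1969 = 6594/1969
3 + 1/(6594/1969) = 3 + 1969/6594 = 21751/6594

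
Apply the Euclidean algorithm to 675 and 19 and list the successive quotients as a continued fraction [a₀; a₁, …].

675 = 35·19 + 10, so a_0 = 35
19 = 1·10 + 9, so a_1 = 1
10 = 1·9 + 1, so a_2 = 1
9 = 9·1 + 0, so a_3 = 9

[35; 1, 1, 9]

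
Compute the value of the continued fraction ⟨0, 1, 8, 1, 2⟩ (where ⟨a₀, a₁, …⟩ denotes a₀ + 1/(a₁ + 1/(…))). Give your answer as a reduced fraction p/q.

Collapse the nested fraction from the inside out:
Start with 2.
1 + 1/(2/1) = 1 + 1/2 = 3/2
8 + 1/(3/2) = 8 + 2/3 = 26/3
1 + 1/(26/3) = 1 + 3/26 = 29/26
0 + 1/(29/26) = 0 + 26/29 = 26/29

26/29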